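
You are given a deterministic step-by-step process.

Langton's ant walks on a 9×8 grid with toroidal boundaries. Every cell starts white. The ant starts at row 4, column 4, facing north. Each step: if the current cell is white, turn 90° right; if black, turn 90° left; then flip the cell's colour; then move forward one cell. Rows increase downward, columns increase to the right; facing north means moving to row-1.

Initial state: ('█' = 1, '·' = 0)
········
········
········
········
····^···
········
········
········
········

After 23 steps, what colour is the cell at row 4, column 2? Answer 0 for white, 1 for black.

[0] ········
········
········
········
····^···
········
········
········
········
[1] ········
········
········
········
····█>··
········
········
········
········
[2] ········
········
········
········
····██··
·····v··
········
········
········
[3] ········
········
········
········
····██··
····<█··
········
········
········
[4] ········
········
········
········
····^█··
····██··
········
········
········
[5] ········
········
········
········
···<·█··
····██··
········
········
········
[6] ········
········
········
···^····
···█·█··
····██··
········
········
········
[7] ········
········
········
···█>···
···█·█··
····██··
········
········
········
[8] ········
········
········
···██···
···█v█··
····██··
········
········
········
[9] ········
········
········
···██···
···<██··
····██··
········
········
········
[10] ········
········
········
···██···
····██··
···v██··
········
········
········
[11] ········
········
········
···██···
····██··
··<███··
········
········
········
[12] ········
········
········
···██···
··^·██··
··████··
········
········
········
[13] ········
········
········
···██···
··█>██··
··████··
········
········
········
[14] ········
········
········
···██···
··████··
··█v██··
········
········
········
[15] ········
········
········
···██···
··████··
··█·>█··
········
········
········
[16] ········
········
········
···██···
··██^█··
··█··█··
········
········
········
[17] ········
········
········
···██···
··█<·█··
··█··█··
········
········
········
[18] ········
········
········
···██···
··█··█··
··█v·█··
········
········
········
[19] ········
········
········
···██···
··█··█··
··<█·█··
········
········
········
[20] ········
········
········
···██···
··█··█··
···█·█··
··v·····
········
········
[21] ········
········
········
···██···
··█··█··
···█·█··
·<█·····
········
········
[22] ········
········
········
···██···
··█··█··
·^·█·█··
·██·····
········
········
[23] ········
········
········
···██···
··█··█··
·█>█·█··
·██·····
········
········

1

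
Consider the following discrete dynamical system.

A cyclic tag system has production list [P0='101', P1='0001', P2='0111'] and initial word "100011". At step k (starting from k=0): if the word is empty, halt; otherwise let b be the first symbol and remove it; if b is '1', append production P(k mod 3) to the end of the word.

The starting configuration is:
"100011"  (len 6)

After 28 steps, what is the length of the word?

36

t=0: "100011"  (len 6)
t=1: "00011101"  (len 8)
t=2: "0011101"  (len 7)
t=3: "011101"  (len 6)
t=4: "11101"  (len 5)
t=5: "11010001"  (len 8)
t=6: "10100010111"  (len 11)
t=7: "0100010111101"  (len 13)
t=8: "100010111101"  (len 12)
t=9: "000101111010111"  (len 15)
t=10: "00101111010111"  (len 14)
t=11: "0101111010111"  (len 13)
t=12: "101111010111"  (len 12)
t=13: "01111010111101"  (len 14)
t=14: "1111010111101"  (len 13)
t=15: "1110101111010111"  (len 16)
t=16: "110101111010111101"  (len 18)
t=17: "101011110101111010001"  (len 21)
t=18: "010111101011110100010111"  (len 24)
t=19: "10111101011110100010111"  (len 23)
t=20: "01111010111101000101110001"  (len 26)
t=21: "1111010111101000101110001"  (len 25)
t=22: "111010111101000101110001101"  (len 27)
t=23: "110101111010001011100011010001"  (len 30)
t=24: "101011110100010111000110100010111"  (len 33)
t=25: "01011110100010111000110100010111101"  (len 35)
t=26: "1011110100010111000110100010111101"  (len 34)
t=27: "0111101000101110001101000101111010111"  (len 37)
t=28: "111101000101110001101000101111010111"  (len 36)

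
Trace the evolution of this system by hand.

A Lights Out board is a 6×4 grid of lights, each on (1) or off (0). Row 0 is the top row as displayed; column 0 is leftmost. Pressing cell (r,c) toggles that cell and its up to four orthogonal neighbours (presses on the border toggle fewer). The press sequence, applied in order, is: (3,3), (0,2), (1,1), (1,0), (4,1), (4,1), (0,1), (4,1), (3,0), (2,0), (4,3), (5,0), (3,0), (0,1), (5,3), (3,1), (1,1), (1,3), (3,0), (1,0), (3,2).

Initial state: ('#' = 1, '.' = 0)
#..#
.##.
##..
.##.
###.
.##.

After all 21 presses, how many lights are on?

18

step 0: #..#
.##.
##..
.##.
###.
.##.
step 1: #..#
.##.
##.#
.#.#
####
.##.
step 2: ###.
.#..
##.#
.#.#
####
.##.
step 3: #.#.
#.#.
#..#
.#.#
####
.##.
step 4: ..#.
.##.
...#
.#.#
####
.##.
step 5: ..#.
.##.
...#
...#
...#
..#.
step 6: ..#.
.##.
...#
.#.#
####
.##.
step 7: ##..
..#.
...#
.#.#
####
.##.
step 8: ##..
..#.
...#
...#
...#
..#.
step 9: ##..
..#.
#..#
##.#
#..#
..#.
step 10: ##..
#.#.
.#.#
.#.#
#..#
..#.
step 11: ##..
#.#.
.#.#
.#..
#.#.
..##
step 12: ##..
#.#.
.#.#
.#..
..#.
####
step 13: ##..
#.#.
##.#
#...
#.#.
####
step 14: ..#.
###.
##.#
#...
#.#.
####
step 15: ..#.
###.
##.#
#...
#.##
##..
step 16: ..#.
###.
#..#
.##.
####
##..
step 17: .##.
....
##.#
.##.
####
##..
step 18: .###
..##
##..
.##.
####
##..
step 19: .###
..##
.#..
#.#.
.###
##..
step 20: ####
####
##..
#.#.
.###
##..
step 21: ####
####
###.
##.#
.#.#
##..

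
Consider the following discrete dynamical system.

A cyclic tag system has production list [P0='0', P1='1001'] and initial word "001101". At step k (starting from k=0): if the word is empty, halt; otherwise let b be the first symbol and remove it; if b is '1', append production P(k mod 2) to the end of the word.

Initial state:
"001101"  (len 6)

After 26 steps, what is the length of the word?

t=0: "001101"  (len 6)
t=1: "01101"  (len 5)
t=2: "1101"  (len 4)
t=3: "1010"  (len 4)
t=4: "0101001"  (len 7)
t=5: "101001"  (len 6)
t=6: "010011001"  (len 9)
t=7: "10011001"  (len 8)
t=8: "00110011001"  (len 11)
t=9: "0110011001"  (len 10)
t=10: "110011001"  (len 9)
t=11: "100110010"  (len 9)
t=12: "001100101001"  (len 12)
t=13: "01100101001"  (len 11)
t=14: "1100101001"  (len 10)
t=15: "1001010010"  (len 10)
t=16: "0010100101001"  (len 13)
t=17: "010100101001"  (len 12)
t=18: "10100101001"  (len 11)
t=19: "01001010010"  (len 11)
t=20: "1001010010"  (len 10)
t=21: "0010100100"  (len 10)
t=22: "010100100"  (len 9)
t=23: "10100100"  (len 8)
t=24: "01001001001"  (len 11)
t=25: "1001001001"  (len 10)
t=26: "0010010011001"  (len 13)

13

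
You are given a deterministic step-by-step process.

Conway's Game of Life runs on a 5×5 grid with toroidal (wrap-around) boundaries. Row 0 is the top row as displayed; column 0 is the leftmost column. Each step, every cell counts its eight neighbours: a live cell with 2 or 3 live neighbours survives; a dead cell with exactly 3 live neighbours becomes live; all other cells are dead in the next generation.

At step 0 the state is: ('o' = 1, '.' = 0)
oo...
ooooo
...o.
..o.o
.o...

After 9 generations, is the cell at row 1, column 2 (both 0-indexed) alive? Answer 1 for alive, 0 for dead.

[0] oo...
ooooo
...o.
..o.o
.o...
[1] ...o.
...o.
.....
..oo.
.oo..
[2] ...o.
.....
..oo.
.ooo.
.o...
[3] .....
..oo.
.o.o.
.o.o.
.o.o.
[4] ...o.
..oo.
.o.oo
oo.oo
.....
[5] ..oo.
.....
.o...
.o.o.
o.oo.
[6] .oooo
..o..
..o..
oo.oo
.....
[7] .ooo.
.....
o.o.o
ooooo
.....
[8] ..o..
o...o
..o..
..o..
.....
[9] .....
.o.o.
.o.o.
.....
.....

0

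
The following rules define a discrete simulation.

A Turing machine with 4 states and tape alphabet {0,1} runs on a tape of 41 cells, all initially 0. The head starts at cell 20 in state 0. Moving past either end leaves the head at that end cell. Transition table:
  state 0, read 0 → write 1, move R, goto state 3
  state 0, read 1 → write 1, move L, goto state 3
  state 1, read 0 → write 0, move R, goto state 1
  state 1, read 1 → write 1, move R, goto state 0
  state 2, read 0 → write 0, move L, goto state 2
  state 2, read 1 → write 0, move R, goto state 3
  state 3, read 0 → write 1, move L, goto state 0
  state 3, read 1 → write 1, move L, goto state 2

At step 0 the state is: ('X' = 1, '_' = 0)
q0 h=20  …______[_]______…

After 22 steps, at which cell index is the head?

4

0) q0 h=20  …______[_]______…
1) q3 h=21  …_____X[_]______…
2) q0 h=20  …______[X]X_____…
3) q3 h=19  …______[_]XX____…
4) q0 h=18  …______[_]XXX___…
5) q3 h=19  …_____X[X]XX____…
6) q2 h=18  …______[X]XXX___…
7) q3 h=19  …______[X]XX____…
8) q2 h=18  …______[_]XXX___…
9) q2 h=17  …______[_]_XXX__…
10) q2 h=16  …______[_]__XXX_…
11) q2 h=15  …______[_]___XXX…
12) q2 h=14  …______[_]____XX…
13) q2 h=13  …______[_]_____X…
14) q2 h=12  …______[_]______…
15) q2 h=11  …______[_]______…
16) q2 h=10  …______[_]______…
17) q2 h= 9  …______[_]______…
18) q2 h= 8  …______[_]______…
19) q2 h= 7  …______[_]______…
20) q2 h= 6  |______[_]______…
21) q2 h= 5  |_____[_]______…
22) q2 h= 4  |____[_]______…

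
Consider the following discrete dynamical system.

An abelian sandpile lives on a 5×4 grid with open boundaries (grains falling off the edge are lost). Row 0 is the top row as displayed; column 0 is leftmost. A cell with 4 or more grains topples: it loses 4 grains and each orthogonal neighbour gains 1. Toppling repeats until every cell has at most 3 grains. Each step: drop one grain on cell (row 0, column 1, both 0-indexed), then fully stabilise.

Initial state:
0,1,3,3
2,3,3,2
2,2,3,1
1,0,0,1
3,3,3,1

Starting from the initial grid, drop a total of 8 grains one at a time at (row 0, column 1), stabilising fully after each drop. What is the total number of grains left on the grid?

[0] 0,1,3,3
2,3,3,2
2,2,3,1
1,0,0,1
3,3,3,1
[1] 0,2,3,3
2,3,3,2
2,2,3,1
1,0,0,1
3,3,3,1
[2] 0,3,3,3
2,3,3,2
2,2,3,1
1,0,0,1
3,3,3,1
[3] 1,2,2,1
3,2,3,0
3,0,1,3
1,1,1,1
3,3,3,1
[4] 1,3,2,1
3,2,3,0
3,0,1,3
1,1,1,1
3,3,3,1
[5] 2,0,3,1
3,3,3,0
3,0,1,3
1,1,1,1
3,3,3,1
[6] 2,1,3,1
3,3,3,0
3,0,1,3
1,1,1,1
3,3,3,1
[7] 2,2,3,1
3,3,3,0
3,0,1,3
1,1,1,1
3,3,3,1
[8] 2,3,3,1
3,3,3,0
3,0,1,3
1,1,1,1
3,3,3,1

39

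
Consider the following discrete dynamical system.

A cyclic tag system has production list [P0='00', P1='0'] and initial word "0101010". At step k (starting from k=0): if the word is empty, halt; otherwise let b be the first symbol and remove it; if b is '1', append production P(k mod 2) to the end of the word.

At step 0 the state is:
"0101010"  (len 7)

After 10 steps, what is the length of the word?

0

k=0  "0101010"  (len 7)
k=1  "101010"  (len 6)
k=2  "010100"  (len 6)
k=3  "10100"  (len 5)
k=4  "01000"  (len 5)
k=5  "1000"  (len 4)
k=6  "0000"  (len 4)
k=7  "000"  (len 3)
k=8  "00"  (len 2)
k=9  "0"  (len 1)
k=10  (halted — word empty)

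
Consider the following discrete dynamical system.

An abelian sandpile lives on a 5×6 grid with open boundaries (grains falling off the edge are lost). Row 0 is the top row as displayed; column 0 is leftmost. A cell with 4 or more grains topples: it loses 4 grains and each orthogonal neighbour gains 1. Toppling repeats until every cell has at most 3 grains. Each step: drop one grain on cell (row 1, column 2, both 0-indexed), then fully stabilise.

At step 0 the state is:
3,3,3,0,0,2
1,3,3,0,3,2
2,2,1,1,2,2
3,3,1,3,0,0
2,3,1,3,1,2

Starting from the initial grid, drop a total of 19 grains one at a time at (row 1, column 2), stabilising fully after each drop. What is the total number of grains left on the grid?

58

k=0  3,3,3,0,0,2
1,3,3,0,3,2
2,2,1,1,2,2
3,3,1,3,0,0
2,3,1,3,1,2
k=1  0,2,1,1,0,2
3,1,2,1,3,2
2,3,2,1,2,2
3,3,1,3,0,0
2,3,1,3,1,2
k=2  0,2,1,1,0,2
3,1,3,1,3,2
2,3,2,1,2,2
3,3,1,3,0,0
2,3,1,3,1,2
k=3  0,2,2,1,0,2
3,2,0,2,3,2
2,3,3,1,2,2
3,3,1,3,0,0
2,3,1,3,1,2
k=4  0,2,2,1,0,2
3,2,1,2,3,2
2,3,3,1,2,2
3,3,1,3,0,0
2,3,1,3,1,2
k=5  0,2,2,1,0,2
3,2,2,2,3,2
2,3,3,1,2,2
3,3,1,3,0,0
2,3,1,3,1,2
k=6  0,2,2,1,0,2
3,2,3,2,3,2
2,3,3,1,2,2
3,3,1,3,0,0
2,3,1,3,1,2
k=7  1,3,3,1,0,2
1,1,2,3,3,2
1,3,1,2,2,2
2,2,3,3,0,0
0,1,2,3,1,2
k=8  1,3,3,1,0,2
1,1,3,3,3,2
1,3,1,2,2,2
2,2,3,3,0,0
0,1,2,3,1,2
k=9  2,0,1,3,1,2
1,3,2,1,0,3
1,3,2,3,3,2
2,2,3,3,0,0
0,1,2,3,1,2
k=10  2,0,1,3,1,2
1,3,3,1,0,3
1,3,2,3,3,2
2,2,3,3,0,0
0,1,2,3,1,2
k=11  2,1,2,3,1,2
2,1,2,3,1,3
2,2,2,2,0,3
3,0,3,2,2,0
0,3,0,1,2,2
k=12  2,1,2,3,1,2
2,1,3,3,1,3
2,2,2,2,0,3
3,0,3,2,2,0
0,3,0,1,2,2
k=13  2,2,0,1,2,2
2,2,2,1,2,3
2,2,3,3,0,3
3,0,3,2,2,0
0,3,0,1,2,2
k=14  2,2,0,1,2,2
2,2,3,1,2,3
2,2,3,3,0,3
3,0,3,2,2,0
0,3,0,1,2,2
k=15  2,2,1,1,2,2
2,3,1,3,2,3
2,3,2,1,1,3
3,1,1,0,3,0
0,3,1,2,2,2
k=16  2,2,1,1,2,2
2,3,2,3,2,3
2,3,2,1,1,3
3,1,1,0,3,0
0,3,1,2,2,2
k=17  2,2,1,1,2,2
2,3,3,3,2,3
2,3,2,1,1,3
3,1,1,0,3,0
0,3,1,2,2,2
k=18  2,3,2,2,2,2
3,1,3,0,3,3
3,1,0,3,1,3
3,2,2,0,3,0
0,3,1,2,2,2
k=19  2,3,3,2,2,2
3,2,0,1,3,3
3,1,1,3,1,3
3,2,2,0,3,0
0,3,1,2,2,2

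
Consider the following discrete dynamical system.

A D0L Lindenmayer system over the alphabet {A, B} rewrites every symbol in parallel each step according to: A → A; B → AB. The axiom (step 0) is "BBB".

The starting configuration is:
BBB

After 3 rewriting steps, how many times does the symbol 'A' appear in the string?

9

0) BBB
1) ABABAB
2) AABAABAAB
3) AAABAAABAAAB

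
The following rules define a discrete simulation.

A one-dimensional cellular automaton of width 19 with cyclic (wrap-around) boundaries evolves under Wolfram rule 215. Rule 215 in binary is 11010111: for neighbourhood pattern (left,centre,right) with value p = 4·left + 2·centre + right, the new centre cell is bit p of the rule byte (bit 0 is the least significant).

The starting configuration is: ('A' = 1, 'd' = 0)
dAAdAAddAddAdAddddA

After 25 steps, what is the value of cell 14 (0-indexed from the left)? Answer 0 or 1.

1

0) dAAdAAddAddAdAddddA
1) ddAddAAAAAAAdAAAAAA
2) AAAAAdAAAAAAddAAAAA
3) AAAAAddAAAAAAAdAAAA
4) AAAAAAAdAAAAAAddAAA
5) AAAAAAAddAAAAAAAdAA
6) AAAAAAAAAdAAAAAAddA
7) AAAAAAAAAddAAAAAAAd
8) dAAAAAAAAAAdAAAAAAd
9) AdAAAAAAAAAddAAAAAA
10) AddAAAAAAAAAAdAAAAA
11) AAAdAAAAAAAAAddAAAA
12) AAAddAAAAAAAAAAdAAA
13) AAAAAdAAAAAAAAAddAA
14) AAAAAddAAAAAAAAAAdA
15) AAAAAAAdAAAAAAAAAdd
16) dAAAAAAddAAAAAAAAAA
17) ddAAAAAAAdAAAAAAAAA
18) AAdAAAAAAddAAAAAAAA
19) AAddAAAAAAAdAAAAAAA
20) AAAAdAAAAAAddAAAAAA
21) AAAAddAAAAAAAdAAAAA
22) AAAAAAdAAAAAAddAAAA
23) AAAAAAddAAAAAAAdAAA
24) AAAAAAAAdAAAAAAddAA
25) AAAAAAAAddAAAAAAAdA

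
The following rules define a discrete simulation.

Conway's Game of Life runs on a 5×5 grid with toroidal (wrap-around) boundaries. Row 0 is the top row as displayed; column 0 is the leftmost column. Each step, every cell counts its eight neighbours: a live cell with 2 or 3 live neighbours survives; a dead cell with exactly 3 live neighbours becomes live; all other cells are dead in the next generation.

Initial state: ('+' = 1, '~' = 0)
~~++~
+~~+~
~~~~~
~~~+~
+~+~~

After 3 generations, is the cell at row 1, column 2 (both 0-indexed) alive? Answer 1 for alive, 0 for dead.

0

step 0: ~~++~
+~~+~
~~~~~
~~~+~
+~+~~
step 1: ~~++~
~~+++
~~~~+
~~~~~
~++~+
step 2: +~~~~
~~+~+
~~~~+
+~~+~
~++~~
step 3: +~++~
+~~++
+~~~+
+++++
+++~+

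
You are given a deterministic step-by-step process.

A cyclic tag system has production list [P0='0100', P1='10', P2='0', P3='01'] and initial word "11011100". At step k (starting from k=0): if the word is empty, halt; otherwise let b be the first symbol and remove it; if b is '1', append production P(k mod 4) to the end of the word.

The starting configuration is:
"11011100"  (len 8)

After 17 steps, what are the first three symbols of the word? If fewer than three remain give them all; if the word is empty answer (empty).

100

[0] "11011100"  (len 8)
[1] "10111000100"  (len 11)
[2] "011100010010"  (len 12)
[3] "11100010010"  (len 11)
[4] "110001001001"  (len 12)
[5] "100010010010100"  (len 15)
[6] "0001001001010010"  (len 16)
[7] "001001001010010"  (len 15)
[8] "01001001010010"  (len 14)
[9] "1001001010010"  (len 13)
[10] "00100101001010"  (len 14)
[11] "0100101001010"  (len 13)
[12] "100101001010"  (len 12)
[13] "001010010100100"  (len 15)
[14] "01010010100100"  (len 14)
[15] "1010010100100"  (len 13)
[16] "01001010010001"  (len 14)
[17] "1001010010001"  (len 13)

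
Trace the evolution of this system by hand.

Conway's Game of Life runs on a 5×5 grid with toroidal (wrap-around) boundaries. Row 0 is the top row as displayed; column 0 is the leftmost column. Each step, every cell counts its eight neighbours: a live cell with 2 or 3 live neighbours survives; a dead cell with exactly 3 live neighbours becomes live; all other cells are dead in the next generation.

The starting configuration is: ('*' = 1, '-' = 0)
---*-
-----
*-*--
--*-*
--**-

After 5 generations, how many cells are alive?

gen 0: ---*-
-----
*-*--
--*-*
--**-
gen 1: --**-
-----
-*-*-
--*-*
--*-*
gen 2: --**-
---*-
--**-
***-*
-**-*
gen 3: -*--*
----*
*----
----*
----*
gen 4: ---**
----*
*---*
*---*
---**
gen 5: *----
-----
---*-
-----
-----

2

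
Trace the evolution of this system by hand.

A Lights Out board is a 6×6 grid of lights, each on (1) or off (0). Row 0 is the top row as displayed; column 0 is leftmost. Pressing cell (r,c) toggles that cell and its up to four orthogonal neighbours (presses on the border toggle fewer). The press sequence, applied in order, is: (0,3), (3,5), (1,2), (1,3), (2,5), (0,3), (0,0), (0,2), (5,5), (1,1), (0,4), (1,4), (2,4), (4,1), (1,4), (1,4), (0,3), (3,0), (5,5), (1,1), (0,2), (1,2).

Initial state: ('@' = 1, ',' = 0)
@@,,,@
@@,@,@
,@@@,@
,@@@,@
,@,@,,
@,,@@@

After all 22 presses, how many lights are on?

24

step 0: @@,,,@
@@,@,@
,@@@,@
,@@@,@
,@,@,,
@,,@@@
step 1: @@@@@@
@@,,,@
,@@@,@
,@@@,@
,@,@,,
@,,@@@
step 2: @@@@@@
@@,,,@
,@@@,,
,@@@@,
,@,@,@
@,,@@@
step 3: @@,@@@
@,@@,@
,@,@,,
,@@@@,
,@,@,@
@,,@@@
step 4: @@,,@@
@,,,@@
,@,,,,
,@@@@,
,@,@,@
@,,@@@
step 5: @@,,@@
@,,,@,
,@,,@@
,@@@@@
,@,@,@
@,,@@@
step 6: @@@@,@
@,,@@,
,@,,@@
,@@@@@
,@,@,@
@,,@@@
step 7: ,,@@,@
,,,@@,
,@,,@@
,@@@@@
,@,@,@
@,,@@@
step 8: ,@,,,@
,,@@@,
,@,,@@
,@@@@@
,@,@,@
@,,@@@
step 9: ,@,,,@
,,@@@,
,@,,@@
,@@@@@
,@,@,,
@,,@,,
step 10: ,,,,,@
@@,@@,
,,,,@@
,@@@@@
,@,@,,
@,,@,,
step 11: ,,,@@,
@@,@,,
,,,,@@
,@@@@@
,@,@,,
@,,@,,
step 12: ,,,@,,
@@,,@@
,,,,,@
,@@@@@
,@,@,,
@,,@,,
step 13: ,,,@,,
@@,,,@
,,,@@,
,@@@,@
,@,@,,
@,,@,,
step 14: ,,,@,,
@@,,,@
,,,@@,
,,@@,@
@,@@,,
@@,@,,
step 15: ,,,@@,
@@,@@,
,,,@,,
,,@@,@
@,@@,,
@@,@,,
step 16: ,,,@,,
@@,,,@
,,,@@,
,,@@,@
@,@@,,
@@,@,,
step 17: ,,@,@,
@@,@,@
,,,@@,
,,@@,@
@,@@,,
@@,@,,
step 18: ,,@,@,
@@,@,@
@,,@@,
@@@@,@
,,@@,,
@@,@,,
step 19: ,,@,@,
@@,@,@
@,,@@,
@@@@,@
,,@@,@
@@,@@@
step 20: ,@@,@,
,,@@,@
@@,@@,
@@@@,@
,,@@,@
@@,@@@
step 21: ,,,@@,
,,,@,@
@@,@@,
@@@@,@
,,@@,@
@@,@@@
step 22: ,,@@@,
,@@,,@
@@@@@,
@@@@,@
,,@@,@
@@,@@@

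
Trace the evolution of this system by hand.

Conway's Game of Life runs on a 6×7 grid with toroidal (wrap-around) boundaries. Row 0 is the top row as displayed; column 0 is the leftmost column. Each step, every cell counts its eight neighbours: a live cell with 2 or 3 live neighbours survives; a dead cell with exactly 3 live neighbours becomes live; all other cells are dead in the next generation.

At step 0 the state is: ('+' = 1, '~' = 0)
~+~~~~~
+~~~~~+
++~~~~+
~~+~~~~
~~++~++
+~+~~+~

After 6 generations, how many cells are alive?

9

gen 0: ~+~~~~~
+~~~~~+
++~~~~+
~~+~~~~
~~++~++
+~+~~+~
gen 1: ~+~~~~~
~~~~~~+
~+~~~~+
~~++~+~
~~+++++
+~++++~
gen 2: +++++++
~~~~~~~
+~+~~++
++~~~~~
~~~~~~~
+~~~~~~
gen 3: +++++++
~~~~~~~
+~~~~~+
++~~~~~
++~~~~~
+~++++~
gen 4: +~~~~~~
~~+++~~
++~~~~+
~~~~~~~
~~~++~~
~~~~~~~
gen 5: ~~~+~~~
~~++~~+
++++~~~
+~~~~~~
~~~~~~~
~~~~~~~
gen 6: ~~++~~~
+~~~+~~
+~~+~~+
+~+~~~~
~~~~~~~
~~~~~~~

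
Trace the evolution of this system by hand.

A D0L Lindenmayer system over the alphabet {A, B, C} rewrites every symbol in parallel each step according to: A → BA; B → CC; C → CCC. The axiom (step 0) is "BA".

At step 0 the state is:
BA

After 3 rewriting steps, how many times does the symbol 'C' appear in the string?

26

0) BA
1) CCBA
2) CCCCCCCCBA
3) CCCCCCCCCCCCCCCCCCCCCCCCCCBA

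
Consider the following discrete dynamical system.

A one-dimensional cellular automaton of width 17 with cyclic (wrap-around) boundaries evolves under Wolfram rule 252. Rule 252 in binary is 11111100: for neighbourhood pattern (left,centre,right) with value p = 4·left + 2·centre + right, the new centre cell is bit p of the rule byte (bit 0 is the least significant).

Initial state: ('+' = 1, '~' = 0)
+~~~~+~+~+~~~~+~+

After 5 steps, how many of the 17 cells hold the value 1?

0) +~~~~+~+~+~~~~+~+
1) ++~~~++++++~~~+++
2) +++~~+++++++~~+++
3) ++++~++++++++~+++
4) +++++++++++++++++
5) +++++++++++++++++

17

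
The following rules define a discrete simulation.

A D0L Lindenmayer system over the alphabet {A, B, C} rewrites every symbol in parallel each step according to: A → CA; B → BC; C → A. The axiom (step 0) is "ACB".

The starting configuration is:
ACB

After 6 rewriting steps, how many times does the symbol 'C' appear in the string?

[0] ACB
[1] CAABC
[2] ACACABCA
[3] CAACAACABCACA
[4] ACACAACACAACABCACAACA
[5] CAACAACACAACAACACAACABCACAACACAACA
[6] ACACAACACAACAACACAACACAACAACACAACABCACAACACAACAACACAACA

21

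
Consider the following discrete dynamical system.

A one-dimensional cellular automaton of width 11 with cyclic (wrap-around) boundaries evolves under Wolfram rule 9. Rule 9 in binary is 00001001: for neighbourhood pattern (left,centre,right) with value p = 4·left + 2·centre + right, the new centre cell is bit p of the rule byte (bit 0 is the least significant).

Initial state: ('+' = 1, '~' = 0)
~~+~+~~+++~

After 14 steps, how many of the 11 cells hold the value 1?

4

t=0: ~~+~+~~+++~
t=1: +~~~~~~+~~~
t=2: ~~++++~~~+~
t=3: +~+~~~~+~~~
t=4: ~~~~++~~~+~
t=5: +++~+~~+~~~
t=6: +~~~~~~~~+~
t=7: ~~++++++~~~
t=8: +~+~~~~~~++
t=9: ~~~~++++~+~
t=10: +++~+~~~~~~
t=11: +~~~~~++++~
t=12: ~~+++~+~~~~
t=13: +~+~~~~~+++
t=14: ~~~~+++~+~~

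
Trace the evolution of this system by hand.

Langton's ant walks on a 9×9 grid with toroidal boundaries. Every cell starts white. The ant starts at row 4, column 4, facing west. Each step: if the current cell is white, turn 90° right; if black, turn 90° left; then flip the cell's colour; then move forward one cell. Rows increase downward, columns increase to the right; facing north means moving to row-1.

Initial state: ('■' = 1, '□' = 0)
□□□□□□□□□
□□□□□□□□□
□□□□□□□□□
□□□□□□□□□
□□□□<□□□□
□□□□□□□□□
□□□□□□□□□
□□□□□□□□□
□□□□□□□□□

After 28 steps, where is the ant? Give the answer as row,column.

6,6

[0] □□□□□□□□□
□□□□□□□□□
□□□□□□□□□
□□□□□□□□□
□□□□<□□□□
□□□□□□□□□
□□□□□□□□□
□□□□□□□□□
□□□□□□□□□
[1] □□□□□□□□□
□□□□□□□□□
□□□□□□□□□
□□□□^□□□□
□□□□■□□□□
□□□□□□□□□
□□□□□□□□□
□□□□□□□□□
□□□□□□□□□
[2] □□□□□□□□□
□□□□□□□□□
□□□□□□□□□
□□□□■>□□□
□□□□■□□□□
□□□□□□□□□
□□□□□□□□□
□□□□□□□□□
□□□□□□□□□
[3] □□□□□□□□□
□□□□□□□□□
□□□□□□□□□
□□□□■■□□□
□□□□■v□□□
□□□□□□□□□
□□□□□□□□□
□□□□□□□□□
□□□□□□□□□
[4] □□□□□□□□□
□□□□□□□□□
□□□□□□□□□
□□□□■■□□□
□□□□<■□□□
□□□□□□□□□
□□□□□□□□□
□□□□□□□□□
□□□□□□□□□
[5] □□□□□□□□□
□□□□□□□□□
□□□□□□□□□
□□□□■■□□□
□□□□□■□□□
□□□□v□□□□
□□□□□□□□□
□□□□□□□□□
□□□□□□□□□
[6] □□□□□□□□□
□□□□□□□□□
□□□□□□□□□
□□□□■■□□□
□□□□□■□□□
□□□<■□□□□
□□□□□□□□□
□□□□□□□□□
□□□□□□□□□
[7] □□□□□□□□□
□□□□□□□□□
□□□□□□□□□
□□□□■■□□□
□□□^□■□□□
□□□■■□□□□
□□□□□□□□□
□□□□□□□□□
□□□□□□□□□
[8] □□□□□□□□□
□□□□□□□□□
□□□□□□□□□
□□□□■■□□□
□□□■>■□□□
□□□■■□□□□
□□□□□□□□□
□□□□□□□□□
□□□□□□□□□
[9] □□□□□□□□□
□□□□□□□□□
□□□□□□□□□
□□□□■■□□□
□□□■■■□□□
□□□■v□□□□
□□□□□□□□□
□□□□□□□□□
□□□□□□□□□
[10] □□□□□□□□□
□□□□□□□□□
□□□□□□□□□
□□□□■■□□□
□□□■■■□□□
□□□■□>□□□
□□□□□□□□□
□□□□□□□□□
□□□□□□□□□
[11] □□□□□□□□□
□□□□□□□□□
□□□□□□□□□
□□□□■■□□□
□□□■■■□□□
□□□■□■□□□
□□□□□v□□□
□□□□□□□□□
□□□□□□□□□
[12] □□□□□□□□□
□□□□□□□□□
□□□□□□□□□
□□□□■■□□□
□□□■■■□□□
□□□■□■□□□
□□□□<■□□□
□□□□□□□□□
□□□□□□□□□
[13] □□□□□□□□□
□□□□□□□□□
□□□□□□□□□
□□□□■■□□□
□□□■■■□□□
□□□■^■□□□
□□□□■■□□□
□□□□□□□□□
□□□□□□□□□
[14] □□□□□□□□□
□□□□□□□□□
□□□□□□□□□
□□□□■■□□□
□□□■■■□□□
□□□■■>□□□
□□□□■■□□□
□□□□□□□□□
□□□□□□□□□
[15] □□□□□□□□□
□□□□□□□□□
□□□□□□□□□
□□□□■■□□□
□□□■■^□□□
□□□■■□□□□
□□□□■■□□□
□□□□□□□□□
□□□□□□□□□
[16] □□□□□□□□□
□□□□□□□□□
□□□□□□□□□
□□□□■■□□□
□□□■<□□□□
□□□■■□□□□
□□□□■■□□□
□□□□□□□□□
□□□□□□□□□
[17] □□□□□□□□□
□□□□□□□□□
□□□□□□□□□
□□□□■■□□□
□□□■□□□□□
□□□■v□□□□
□□□□■■□□□
□□□□□□□□□
□□□□□□□□□
[18] □□□□□□□□□
□□□□□□□□□
□□□□□□□□□
□□□□■■□□□
□□□■□□□□□
□□□■□>□□□
□□□□■■□□□
□□□□□□□□□
□□□□□□□□□
[19] □□□□□□□□□
□□□□□□□□□
□□□□□□□□□
□□□□■■□□□
□□□■□□□□□
□□□■□■□□□
□□□□■v□□□
□□□□□□□□□
□□□□□□□□□
[20] □□□□□□□□□
□□□□□□□□□
□□□□□□□□□
□□□□■■□□□
□□□■□□□□□
□□□■□■□□□
□□□□■□>□□
□□□□□□□□□
□□□□□□□□□
[21] □□□□□□□□□
□□□□□□□□□
□□□□□□□□□
□□□□■■□□□
□□□■□□□□□
□□□■□■□□□
□□□□■□■□□
□□□□□□v□□
□□□□□□□□□
[22] □□□□□□□□□
□□□□□□□□□
□□□□□□□□□
□□□□■■□□□
□□□■□□□□□
□□□■□■□□□
□□□□■□■□□
□□□□□<■□□
□□□□□□□□□
[23] □□□□□□□□□
□□□□□□□□□
□□□□□□□□□
□□□□■■□□□
□□□■□□□□□
□□□■□■□□□
□□□□■^■□□
□□□□□■■□□
□□□□□□□□□
[24] □□□□□□□□□
□□□□□□□□□
□□□□□□□□□
□□□□■■□□□
□□□■□□□□□
□□□■□■□□□
□□□□■■>□□
□□□□□■■□□
□□□□□□□□□
[25] □□□□□□□□□
□□□□□□□□□
□□□□□□□□□
□□□□■■□□□
□□□■□□□□□
□□□■□■^□□
□□□□■■□□□
□□□□□■■□□
□□□□□□□□□
[26] □□□□□□□□□
□□□□□□□□□
□□□□□□□□□
□□□□■■□□□
□□□■□□□□□
□□□■□■■>□
□□□□■■□□□
□□□□□■■□□
□□□□□□□□□
[27] □□□□□□□□□
□□□□□□□□□
□□□□□□□□□
□□□□■■□□□
□□□■□□□□□
□□□■□■■■□
□□□□■■□v□
□□□□□■■□□
□□□□□□□□□
[28] □□□□□□□□□
□□□□□□□□□
□□□□□□□□□
□□□□■■□□□
□□□■□□□□□
□□□■□■■■□
□□□□■■<■□
□□□□□■■□□
□□□□□□□□□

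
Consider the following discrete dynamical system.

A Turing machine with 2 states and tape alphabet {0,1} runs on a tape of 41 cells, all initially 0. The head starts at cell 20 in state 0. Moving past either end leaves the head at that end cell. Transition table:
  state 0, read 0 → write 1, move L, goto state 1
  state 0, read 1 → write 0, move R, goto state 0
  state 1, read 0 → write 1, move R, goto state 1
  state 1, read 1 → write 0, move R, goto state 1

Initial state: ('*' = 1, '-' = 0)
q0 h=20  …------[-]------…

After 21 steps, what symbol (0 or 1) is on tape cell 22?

1

0) q0 h=20  …------[-]------…
1) q1 h=19  …------[-]*-----…
2) q1 h=20  …-----*[*]------…
3) q1 h=21  …----*-[-]------…
4) q1 h=22  …---*-*[-]------…
5) q1 h=23  …--*-**[-]------…
6) q1 h=24  …-*-***[-]------…
7) q1 h=25  …*-****[-]------…
8) q1 h=26  …-*****[-]------…
9) q1 h=27  …******[-]------…
10) q1 h=28  …******[-]------…
11) q1 h=29  …******[-]------…
12) q1 h=30  …******[-]------…
13) q1 h=31  …******[-]------…
14) q1 h=32  …******[-]------…
15) q1 h=33  …******[-]------…
16) q1 h=34  …******[-]------|
17) q1 h=35  …******[-]-----|
18) q1 h=36  …******[-]----|
19) q1 h=37  …******[-]---|
20) q1 h=38  …******[-]--|
21) q1 h=39  …******[-]-|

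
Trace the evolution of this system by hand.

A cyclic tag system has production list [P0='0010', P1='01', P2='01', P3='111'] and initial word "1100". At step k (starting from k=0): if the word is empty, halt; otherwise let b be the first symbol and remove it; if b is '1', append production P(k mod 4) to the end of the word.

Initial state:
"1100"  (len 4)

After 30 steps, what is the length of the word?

step 0: "1100"  (len 4)
step 1: "1000010"  (len 7)
step 2: "00001001"  (len 8)
step 3: "0001001"  (len 7)
step 4: "001001"  (len 6)
step 5: "01001"  (len 5)
step 6: "1001"  (len 4)
step 7: "00101"  (len 5)
step 8: "0101"  (len 4)
step 9: "101"  (len 3)
step 10: "0101"  (len 4)
step 11: "101"  (len 3)
step 12: "01111"  (len 5)
step 13: "1111"  (len 4)
step 14: "11101"  (len 5)
step 15: "110101"  (len 6)
step 16: "10101111"  (len 8)
step 17: "01011110010"  (len 11)
step 18: "1011110010"  (len 10)
step 19: "01111001001"  (len 11)
step 20: "1111001001"  (len 10)
step 21: "1110010010010"  (len 13)
step 22: "11001001001001"  (len 14)
step 23: "100100100100101"  (len 15)
step 24: "00100100100101111"  (len 17)
step 25: "0100100100101111"  (len 16)
step 26: "100100100101111"  (len 15)
step 27: "0010010010111101"  (len 16)
step 28: "010010010111101"  (len 15)
step 29: "10010010111101"  (len 14)
step 30: "001001011110101"  (len 15)

15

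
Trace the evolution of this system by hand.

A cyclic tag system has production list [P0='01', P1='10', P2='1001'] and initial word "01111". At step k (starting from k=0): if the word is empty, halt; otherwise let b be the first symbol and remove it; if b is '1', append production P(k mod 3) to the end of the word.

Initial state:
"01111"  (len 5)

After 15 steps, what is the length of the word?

gen 0: "01111"  (len 5)
gen 1: "1111"  (len 4)
gen 2: "11110"  (len 5)
gen 3: "11101001"  (len 8)
gen 4: "110100101"  (len 9)
gen 5: "1010010110"  (len 10)
gen 6: "0100101101001"  (len 13)
gen 7: "100101101001"  (len 12)
gen 8: "0010110100110"  (len 13)
gen 9: "010110100110"  (len 12)
gen 10: "10110100110"  (len 11)
gen 11: "011010011010"  (len 12)
gen 12: "11010011010"  (len 11)
gen 13: "101001101001"  (len 12)
gen 14: "0100110100110"  (len 13)
gen 15: "100110100110"  (len 12)

12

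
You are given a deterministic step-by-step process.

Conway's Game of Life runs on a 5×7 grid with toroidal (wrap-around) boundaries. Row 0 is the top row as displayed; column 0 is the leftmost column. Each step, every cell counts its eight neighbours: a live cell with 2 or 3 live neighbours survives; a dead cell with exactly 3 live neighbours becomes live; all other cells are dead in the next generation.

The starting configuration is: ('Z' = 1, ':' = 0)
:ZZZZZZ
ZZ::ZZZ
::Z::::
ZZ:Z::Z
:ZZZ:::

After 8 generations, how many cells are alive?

0) :ZZZZZZ
ZZ::ZZZ
::Z::::
ZZ:Z::Z
:ZZZ:::
1) :::::::
:::::::
::ZZZ::
Z::Z:::
:::::::
2) :::::::
:::Z:::
::ZZZ::
::ZZZ::
:::::::
3) :::::::
::ZZZ::
:::::::
::Z:Z::
:::Z:::
4) ::Z:Z::
:::Z:::
::Z:Z::
:::Z:::
:::Z:::
5) ::Z:Z::
::Z:Z::
::Z:Z::
::ZZZ::
::ZZZ::
6) :ZZ:ZZ:
:ZZ:ZZ:
:ZZ:ZZ:
:Z:::Z:
:Z:::Z:
7) Z:::::Z
Z:::::Z
Z:::::Z
ZZ:::ZZ
ZZ:::ZZ
8) :::::::
:Z:::Z:
:::::::
:::::::
:::::::

2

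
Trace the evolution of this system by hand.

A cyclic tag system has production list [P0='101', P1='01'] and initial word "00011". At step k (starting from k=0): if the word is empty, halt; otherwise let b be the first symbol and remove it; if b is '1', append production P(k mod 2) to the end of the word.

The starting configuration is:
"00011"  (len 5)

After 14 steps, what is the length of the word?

gen 0: "00011"  (len 5)
gen 1: "0011"  (len 4)
gen 2: "011"  (len 3)
gen 3: "11"  (len 2)
gen 4: "101"  (len 3)
gen 5: "01101"  (len 5)
gen 6: "1101"  (len 4)
gen 7: "101101"  (len 6)
gen 8: "0110101"  (len 7)
gen 9: "110101"  (len 6)
gen 10: "1010101"  (len 7)
gen 11: "010101101"  (len 9)
gen 12: "10101101"  (len 8)
gen 13: "0101101101"  (len 10)
gen 14: "101101101"  (len 9)

9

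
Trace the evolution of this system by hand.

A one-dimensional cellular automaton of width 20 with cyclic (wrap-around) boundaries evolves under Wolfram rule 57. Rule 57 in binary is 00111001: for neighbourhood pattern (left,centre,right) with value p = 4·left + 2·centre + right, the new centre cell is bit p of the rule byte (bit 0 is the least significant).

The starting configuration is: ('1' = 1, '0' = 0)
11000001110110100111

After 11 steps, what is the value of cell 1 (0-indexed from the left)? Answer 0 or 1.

t=0: 11000001110110100111
t=1: 00111101001101010100
t=2: 10100010101010101011
t=3: 01011001010101010110
t=4: 00110100101010101101
t=5: 10101010010101011010
t=6: 01010101001010110101
t=7: 10101010100101101010
t=8: 01010101010011010101
t=9: 10101010101010101010
t=10: 01010101010101010101
t=11: 10101010101010101010

0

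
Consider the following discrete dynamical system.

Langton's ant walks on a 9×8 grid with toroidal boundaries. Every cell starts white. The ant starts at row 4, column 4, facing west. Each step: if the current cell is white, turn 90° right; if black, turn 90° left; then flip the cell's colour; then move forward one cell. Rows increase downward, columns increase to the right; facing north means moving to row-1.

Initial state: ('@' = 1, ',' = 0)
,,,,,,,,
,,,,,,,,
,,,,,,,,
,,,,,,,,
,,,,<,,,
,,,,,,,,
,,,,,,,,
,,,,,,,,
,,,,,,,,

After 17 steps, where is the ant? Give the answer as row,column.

k=0  ,,,,,,,,
,,,,,,,,
,,,,,,,,
,,,,,,,,
,,,,<,,,
,,,,,,,,
,,,,,,,,
,,,,,,,,
,,,,,,,,
k=1  ,,,,,,,,
,,,,,,,,
,,,,,,,,
,,,,^,,,
,,,,@,,,
,,,,,,,,
,,,,,,,,
,,,,,,,,
,,,,,,,,
k=2  ,,,,,,,,
,,,,,,,,
,,,,,,,,
,,,,@>,,
,,,,@,,,
,,,,,,,,
,,,,,,,,
,,,,,,,,
,,,,,,,,
k=3  ,,,,,,,,
,,,,,,,,
,,,,,,,,
,,,,@@,,
,,,,@v,,
,,,,,,,,
,,,,,,,,
,,,,,,,,
,,,,,,,,
k=4  ,,,,,,,,
,,,,,,,,
,,,,,,,,
,,,,@@,,
,,,,<@,,
,,,,,,,,
,,,,,,,,
,,,,,,,,
,,,,,,,,
k=5  ,,,,,,,,
,,,,,,,,
,,,,,,,,
,,,,@@,,
,,,,,@,,
,,,,v,,,
,,,,,,,,
,,,,,,,,
,,,,,,,,
k=6  ,,,,,,,,
,,,,,,,,
,,,,,,,,
,,,,@@,,
,,,,,@,,
,,,<@,,,
,,,,,,,,
,,,,,,,,
,,,,,,,,
k=7  ,,,,,,,,
,,,,,,,,
,,,,,,,,
,,,,@@,,
,,,^,@,,
,,,@@,,,
,,,,,,,,
,,,,,,,,
,,,,,,,,
k=8  ,,,,,,,,
,,,,,,,,
,,,,,,,,
,,,,@@,,
,,,@>@,,
,,,@@,,,
,,,,,,,,
,,,,,,,,
,,,,,,,,
k=9  ,,,,,,,,
,,,,,,,,
,,,,,,,,
,,,,@@,,
,,,@@@,,
,,,@v,,,
,,,,,,,,
,,,,,,,,
,,,,,,,,
k=10  ,,,,,,,,
,,,,,,,,
,,,,,,,,
,,,,@@,,
,,,@@@,,
,,,@,>,,
,,,,,,,,
,,,,,,,,
,,,,,,,,
k=11  ,,,,,,,,
,,,,,,,,
,,,,,,,,
,,,,@@,,
,,,@@@,,
,,,@,@,,
,,,,,v,,
,,,,,,,,
,,,,,,,,
k=12  ,,,,,,,,
,,,,,,,,
,,,,,,,,
,,,,@@,,
,,,@@@,,
,,,@,@,,
,,,,<@,,
,,,,,,,,
,,,,,,,,
k=13  ,,,,,,,,
,,,,,,,,
,,,,,,,,
,,,,@@,,
,,,@@@,,
,,,@^@,,
,,,,@@,,
,,,,,,,,
,,,,,,,,
k=14  ,,,,,,,,
,,,,,,,,
,,,,,,,,
,,,,@@,,
,,,@@@,,
,,,@@>,,
,,,,@@,,
,,,,,,,,
,,,,,,,,
k=15  ,,,,,,,,
,,,,,,,,
,,,,,,,,
,,,,@@,,
,,,@@^,,
,,,@@,,,
,,,,@@,,
,,,,,,,,
,,,,,,,,
k=16  ,,,,,,,,
,,,,,,,,
,,,,,,,,
,,,,@@,,
,,,@<,,,
,,,@@,,,
,,,,@@,,
,,,,,,,,
,,,,,,,,
k=17  ,,,,,,,,
,,,,,,,,
,,,,,,,,
,,,,@@,,
,,,@,,,,
,,,@v,,,
,,,,@@,,
,,,,,,,,
,,,,,,,,

5,4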